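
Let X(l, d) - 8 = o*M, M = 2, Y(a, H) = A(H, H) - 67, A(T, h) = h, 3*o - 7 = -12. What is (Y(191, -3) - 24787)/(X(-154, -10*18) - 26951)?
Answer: 74571/80839 ≈ 0.92246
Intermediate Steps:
o = -5/3 (o = 7/3 + (1/3)*(-12) = 7/3 - 4 = -5/3 ≈ -1.6667)
Y(a, H) = -67 + H (Y(a, H) = H - 67 = -67 + H)
X(l, d) = 14/3 (X(l, d) = 8 - 5/3*2 = 8 - 10/3 = 14/3)
(Y(191, -3) - 24787)/(X(-154, -10*18) - 26951) = ((-67 - 3) - 24787)/(14/3 - 26951) = (-70 - 24787)/(-80839/3) = -24857*(-3/80839) = 74571/80839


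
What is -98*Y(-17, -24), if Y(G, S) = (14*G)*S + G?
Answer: -558110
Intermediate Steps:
Y(G, S) = G + 14*G*S (Y(G, S) = 14*G*S + G = G + 14*G*S)
-98*Y(-17, -24) = -(-1666)*(1 + 14*(-24)) = -(-1666)*(1 - 336) = -(-1666)*(-335) = -98*5695 = -558110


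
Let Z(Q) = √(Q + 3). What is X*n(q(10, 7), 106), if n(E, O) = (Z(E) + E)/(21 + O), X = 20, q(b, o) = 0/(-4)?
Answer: 20*√3/127 ≈ 0.27276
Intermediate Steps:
q(b, o) = 0 (q(b, o) = 0*(-¼) = 0)
Z(Q) = √(3 + Q)
n(E, O) = (E + √(3 + E))/(21 + O) (n(E, O) = (√(3 + E) + E)/(21 + O) = (E + √(3 + E))/(21 + O))
X*n(q(10, 7), 106) = 20*((0 + √(3 + 0))/(21 + 106)) = 20*((0 + √3)/127) = 20*(√3/127) = 20*√3/127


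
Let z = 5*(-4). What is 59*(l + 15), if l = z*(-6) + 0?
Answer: 7965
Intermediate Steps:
z = -20
l = 120 (l = -20*(-6) + 0 = 120 + 0 = 120)
59*(l + 15) = 59*(120 + 15) = 59*135 = 7965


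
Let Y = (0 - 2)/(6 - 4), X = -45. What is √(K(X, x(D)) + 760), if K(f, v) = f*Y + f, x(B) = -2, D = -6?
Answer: 2*√190 ≈ 27.568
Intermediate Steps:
Y = -1 (Y = -2/2 = -2*½ = -1)
K(f, v) = 0 (K(f, v) = f*(-1) + f = -f + f = 0)
√(K(X, x(D)) + 760) = √(0 + 760) = √760 = 2*√190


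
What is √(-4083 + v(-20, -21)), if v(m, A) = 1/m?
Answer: I*√408305/10 ≈ 63.899*I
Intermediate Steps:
√(-4083 + v(-20, -21)) = √(-4083 + 1/(-20)) = √(-4083 - 1/20) = √(-81661/20) = I*√408305/10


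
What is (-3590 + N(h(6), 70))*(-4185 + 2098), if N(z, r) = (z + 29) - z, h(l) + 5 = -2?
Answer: 7431807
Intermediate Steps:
h(l) = -7 (h(l) = -5 - 2 = -7)
N(z, r) = 29 (N(z, r) = (29 + z) - z = 29)
(-3590 + N(h(6), 70))*(-4185 + 2098) = (-3590 + 29)*(-4185 + 2098) = -3561*(-2087) = 7431807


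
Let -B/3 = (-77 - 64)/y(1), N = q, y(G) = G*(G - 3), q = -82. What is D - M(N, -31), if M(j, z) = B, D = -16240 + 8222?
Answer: -15613/2 ≈ -7806.5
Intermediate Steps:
y(G) = G*(-3 + G)
D = -8018
N = -82
B = -423/2 (B = -3*(-77 - 64)/(1*(-3 + 1)) = -(-423)/(1*(-2)) = -(-423)/(-2) = -(-423)*(-1)/2 = -3*141/2 = -423/2 ≈ -211.50)
M(j, z) = -423/2
D - M(N, -31) = -8018 - 1*(-423/2) = -8018 + 423/2 = -15613/2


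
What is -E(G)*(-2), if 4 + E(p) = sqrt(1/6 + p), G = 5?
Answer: -8 + sqrt(186)/3 ≈ -3.4539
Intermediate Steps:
E(p) = -4 + sqrt(1/6 + p)
-E(G)*(-2) = -(-4 + sqrt(6 + 36*5)/6)*(-2) = -(-4 + sqrt(6 + 180)/6)*(-2) = -(-4 + sqrt(186)/6)*(-2) = (4 - sqrt(186)/6)*(-2) = -8 + sqrt(186)/3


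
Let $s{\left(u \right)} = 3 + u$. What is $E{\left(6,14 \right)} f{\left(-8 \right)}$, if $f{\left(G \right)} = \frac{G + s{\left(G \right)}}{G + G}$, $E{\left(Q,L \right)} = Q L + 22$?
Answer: $\frac{689}{8} \approx 86.125$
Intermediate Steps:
$E{\left(Q,L \right)} = 22 + L Q$ ($E{\left(Q,L \right)} = L Q + 22 = 22 + L Q$)
$f{\left(G \right)} = \frac{3 + 2 G}{2 G}$ ($f{\left(G \right)} = \frac{G + \left(3 + G\right)}{G + G} = \frac{3 + 2 G}{2 G}$)
$E{\left(6,14 \right)} f{\left(-8 \right)} = \left(22 + 14 \cdot 6\right) \frac{\frac{3}{2} - 8}{-8} = \left(22 + 84\right) \left(\left(- \frac{1}{8}\right) \left(- \frac{13}{2}\right)\right) = 106 \cdot \frac{13}{16} = \frac{689}{8}$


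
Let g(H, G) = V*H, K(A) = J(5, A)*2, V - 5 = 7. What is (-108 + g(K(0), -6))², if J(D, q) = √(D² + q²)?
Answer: 144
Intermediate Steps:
V = 12 (V = 5 + 7 = 12)
K(A) = 2*√(25 + A²) (K(A) = √(5² + A²)*2 = √(25 + A²)*2 = 2*√(25 + A²))
g(H, G) = 12*H
(-108 + g(K(0), -6))² = (-108 + 12*(2*√(25 + 0²)))² = (-108 + 12*(2*√(25 + 0)))² = (-108 + 12*(2*√25))² = (-108 + 12*(2*5))² = (-108 + 12*10)² = (-108 + 120)² = 12² = 144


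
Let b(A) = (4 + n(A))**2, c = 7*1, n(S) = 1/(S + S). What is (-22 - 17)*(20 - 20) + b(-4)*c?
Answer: 6727/64 ≈ 105.11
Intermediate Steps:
n(S) = 1/(2*S)
c = 7
b(A) = (4 + 1/(2*A))**2
(-22 - 17)*(20 - 20) + b(-4)*c = (-22 - 17)*(20 - 20) + ((1/4)*(1 + 8*(-4))**2/(-4)**2)*7 = -39*0 + ((1/4)*(1/16)*(1 - 32)**2)*7 = 0 + ((1/4)*(1/16)*(-31)**2)*7 = 0 + ((1/4)*(1/16)*961)*7 = 0 + (961/64)*7 = 0 + 6727/64 = 6727/64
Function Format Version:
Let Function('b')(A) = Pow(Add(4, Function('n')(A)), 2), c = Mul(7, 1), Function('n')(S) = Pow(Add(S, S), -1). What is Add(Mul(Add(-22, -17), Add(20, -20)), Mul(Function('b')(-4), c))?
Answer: Rational(6727, 64) ≈ 105.11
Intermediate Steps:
Function('n')(S) = Mul(Rational(1, 2), Pow(S, -1)) (Function('n')(S) = Pow(Mul(2, S), -1) = Mul(Rational(1, 2), Pow(S, -1)))
c = 7
Function('b')(A) = Pow(Add(4, Mul(Rational(1, 2), Pow(A, -1))), 2)
Add(Mul(Add(-22, -17), Add(20, -20)), Mul(Function('b')(-4), c)) = Add(Mul(Add(-22, -17), Add(20, -20)), Mul(Mul(Rational(1, 4), Pow(-4, -2), Pow(Add(1, Mul(8, -4)), 2)), 7)) = Add(Mul(-39, 0), Mul(Mul(Rational(1, 4), Rational(1, 16), Pow(Add(1, -32), 2)), 7)) = Add(0, Mul(Mul(Rational(1, 4), Rational(1, 16), Pow(-31, 2)), 7)) = Add(0, Mul(Mul(Rational(1, 4), Rational(1, 16), 961), 7)) = Add(0, Mul(Rational(961, 64), 7)) = Add(0, Rational(6727, 64)) = Rational(6727, 64)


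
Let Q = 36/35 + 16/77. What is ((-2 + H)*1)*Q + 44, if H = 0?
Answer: 2284/55 ≈ 41.527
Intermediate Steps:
Q = 68/55 (Q = 36*(1/35) + 16*(1/77) = 36/35 + 16/77 = 68/55 ≈ 1.2364)
((-2 + H)*1)*Q + 44 = ((-2 + 0)*1)*(68/55) + 44 = -2*1*(68/55) + 44 = -2*68/55 + 44 = -136/55 + 44 = 2284/55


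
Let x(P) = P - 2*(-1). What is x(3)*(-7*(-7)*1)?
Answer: 245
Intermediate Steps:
x(P) = 2 + P (x(P) = P + 2 = 2 + P)
x(3)*(-7*(-7)*1) = (2 + 3)*(-7*(-7)*1) = 5*(49*1) = 5*49 = 245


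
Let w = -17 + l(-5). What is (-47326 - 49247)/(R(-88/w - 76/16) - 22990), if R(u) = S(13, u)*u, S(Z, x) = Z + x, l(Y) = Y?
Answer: 1545168/367987 ≈ 4.1990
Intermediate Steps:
w = -22 (w = -17 - 5 = -22)
R(u) = u*(13 + u) (R(u) = (13 + u)*u = u*(13 + u))
(-47326 - 49247)/(R(-88/w - 76/16) - 22990) = (-47326 - 49247)/((-88/(-22) - 76/16)*(13 + (-88/(-22) - 76/16)) - 22990) = -96573/((-88*(-1/22) - 76*1/16)*(13 + (-88*(-1/22) - 76*1/16)) - 22990) = -96573/((4 - 19/4)*(13 + (4 - 19/4)) - 22990) = -96573/(-3*(13 - ¾)/4 - 22990) = -96573/(-¾*49/4 - 22990) = -96573/(-147/16 - 22990) = -96573/(-367987/16) = -96573*(-16/367987) = 1545168/367987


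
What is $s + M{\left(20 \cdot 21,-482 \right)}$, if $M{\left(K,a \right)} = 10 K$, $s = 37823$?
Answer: $42023$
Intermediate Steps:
$s + M{\left(20 \cdot 21,-482 \right)} = 37823 + 10 \cdot 20 \cdot 21 = 37823 + 10 \cdot 420 = 37823 + 4200 = 42023$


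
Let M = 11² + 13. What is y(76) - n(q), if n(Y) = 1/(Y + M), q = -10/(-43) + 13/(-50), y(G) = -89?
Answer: -25637799/288041 ≈ -89.007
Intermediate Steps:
M = 134 (M = 121 + 13 = 134)
q = -59/2150 (q = -10*(-1/43) + 13*(-1/50) = 10/43 - 13/50 = -59/2150 ≈ -0.027442)
n(Y) = 1/(134 + Y) (n(Y) = 1/(Y + 134) = 1/(134 + Y))
y(76) - n(q) = -89 - 1/(134 - 59/2150) = -89 - 1/288041/2150 = -89 - 1*2150/288041 = -89 - 2150/288041 = -25637799/288041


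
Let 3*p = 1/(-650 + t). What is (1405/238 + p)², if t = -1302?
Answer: 16922700465841/485619434496 ≈ 34.848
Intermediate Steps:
p = -1/5856 (p = 1/(3*(-650 - 1302)) = (⅓)/(-1952) = (⅓)*(-1/1952) = -1/5856 ≈ -0.00017076)
(1405/238 + p)² = (1405/238 - 1/5856)² = (4113721/696864)² = 16922700465841/485619434496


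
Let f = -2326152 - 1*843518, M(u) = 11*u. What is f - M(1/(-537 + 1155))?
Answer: -1958856071/618 ≈ -3.1697e+6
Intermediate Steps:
f = -3169670 (f = -2326152 - 843518 = -3169670)
f - M(1/(-537 + 1155)) = -3169670 - 11/(-537 + 1155) = -3169670 - 11/618 = -1958856071/618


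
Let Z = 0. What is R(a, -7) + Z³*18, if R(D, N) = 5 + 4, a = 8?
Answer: 9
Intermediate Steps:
R(D, N) = 9
R(a, -7) + Z³*18 = 9 + 0³*18 = 9 + 0*18 = 9 + 0 = 9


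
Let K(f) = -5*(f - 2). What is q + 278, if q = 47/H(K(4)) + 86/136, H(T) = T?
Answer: 93137/340 ≈ 273.93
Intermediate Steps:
K(f) = 10 - 5*f (K(f) = -5*(-2 + f) = 10 - 5*f)
q = -1383/340 (q = 47/(10 - 5*4) + 86/136 = 47/(10 - 20) + 86*(1/136) = 47/(-10) + 43/68 = 47*(-⅒) + 43/68 = -47/10 + 43/68 = -1383/340 ≈ -4.0676)
q + 278 = -1383/340 + 278 = 93137/340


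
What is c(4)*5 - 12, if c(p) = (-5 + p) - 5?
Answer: -42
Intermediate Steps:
c(p) = -10 + p
c(4)*5 - 12 = (-10 + 4)*5 - 12 = -6*5 - 12 = -30 - 12 = -42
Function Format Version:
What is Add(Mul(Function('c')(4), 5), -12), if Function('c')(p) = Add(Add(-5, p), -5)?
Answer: -42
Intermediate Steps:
Function('c')(p) = Add(-10, p)
Add(Mul(Function('c')(4), 5), -12) = Add(Mul(Add(-10, 4), 5), -12) = Add(Mul(-6, 5), -12) = Add(-30, -12) = -42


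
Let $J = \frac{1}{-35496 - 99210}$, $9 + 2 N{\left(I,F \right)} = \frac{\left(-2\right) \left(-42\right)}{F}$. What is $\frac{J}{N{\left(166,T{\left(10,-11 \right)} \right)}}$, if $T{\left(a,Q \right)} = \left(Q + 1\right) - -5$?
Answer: $\frac{5}{8688537} \approx 5.7547 \cdot 10^{-7}$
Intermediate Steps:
$T{\left(a,Q \right)} = 6 + Q$ ($T{\left(a,Q \right)} = \left(1 + Q\right) + 5 = 6 + Q$)
$N{\left(I,F \right)} = - \frac{9}{2} + \frac{42}{F}$ ($N{\left(I,F \right)} = - \frac{9}{2} + \frac{\left(-2\right) \left(-42\right) \frac{1}{F}}{2} = - \frac{9}{2} + \frac{84 \frac{1}{F}}{2} = - \frac{9}{2} + \frac{42}{F}$)
$J = - \frac{1}{134706}$ ($J = \frac{1}{-134706} = - \frac{1}{134706} \approx -7.4236 \cdot 10^{-6}$)
$\frac{J}{N{\left(166,T{\left(10,-11 \right)} \right)}} = - \frac{1}{134706 \left(- \frac{9}{2} + \frac{42}{6 - 11}\right)} = - \frac{1}{134706 \left(- \frac{9}{2} + \frac{42}{-5}\right)} = - \frac{1}{134706 \left(- \frac{9}{2} + 42 \left(- \frac{1}{5}\right)\right)} = - \frac{1}{134706 \left(- \frac{9}{2} - \frac{42}{5}\right)} = - \frac{1}{134706 \left(- \frac{129}{10}\right)} = \left(- \frac{1}{134706}\right) \left(- \frac{10}{129}\right) = \frac{5}{8688537}$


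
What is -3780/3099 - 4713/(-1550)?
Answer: 2915529/1601150 ≈ 1.8209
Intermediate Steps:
-3780/3099 - 4713/(-1550) = -3780*1/3099 - 4713*(-1/1550) = -1260/1033 + 4713/1550 = 2915529/1601150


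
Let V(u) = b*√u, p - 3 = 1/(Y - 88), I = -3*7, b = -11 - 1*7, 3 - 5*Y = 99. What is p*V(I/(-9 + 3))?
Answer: -14427*√14/536 ≈ -100.71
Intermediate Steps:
Y = -96/5 (Y = ⅗ - ⅕*99 = ⅗ - 99/5 = -96/5 ≈ -19.200)
b = -18 (b = -11 - 7 = -18)
I = -21
p = 1603/536 (p = 3 + 1/(-96/5 - 88) = 3 + 1/(-536/5) = 3 - 5/536 = 1603/536 ≈ 2.9907)
V(u) = -18*√u
p*V(I/(-9 + 3)) = 1603*(-18*√21*√(-1/(-9 + 3)))/536 = 1603*(-18*√21*√(-1/(-6)))/536 = 1603*(-18*√14/2)/536 = 1603*(-9*√14)/536 = -14427*√14/536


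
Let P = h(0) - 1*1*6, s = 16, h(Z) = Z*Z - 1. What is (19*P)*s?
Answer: -2128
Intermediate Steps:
h(Z) = -1 + Z² (h(Z) = Z² - 1 = -1 + Z²)
P = -7 (P = (-1 + 0²) - 1*1*6 = (-1 + 0) - 1*6 = -1 - 6 = -7)
(19*P)*s = (19*(-7))*16 = -133*16 = -2128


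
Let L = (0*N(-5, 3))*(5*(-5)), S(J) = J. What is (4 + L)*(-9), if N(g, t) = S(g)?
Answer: -36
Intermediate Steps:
N(g, t) = g
L = 0 (L = (0*(-5))*(5*(-5)) = 0*(-25) = 0)
(4 + L)*(-9) = (4 + 0)*(-9) = 4*(-9) = -36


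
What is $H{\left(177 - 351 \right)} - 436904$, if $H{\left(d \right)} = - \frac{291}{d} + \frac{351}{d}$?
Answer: $- \frac{12670226}{29} \approx -4.369 \cdot 10^{5}$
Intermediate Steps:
$H{\left(d \right)} = \frac{60}{d}$
$H{\left(177 - 351 \right)} - 436904 = \frac{60}{177 - 351} - 436904 = \frac{60}{-174} - 436904 = 60 \left(- \frac{1}{174}\right) - 436904 = - \frac{10}{29} - 436904 = - \frac{12670226}{29}$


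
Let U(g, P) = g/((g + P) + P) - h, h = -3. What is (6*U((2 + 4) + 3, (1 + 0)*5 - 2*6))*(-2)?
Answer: -72/5 ≈ -14.400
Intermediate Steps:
U(g, P) = 3 + g/(g + 2*P) (U(g, P) = g/((g + P) + P) - 1*(-3) = g/((P + g) + P) + 3 = g/(g + 2*P) + 3 = 3 + g/(g + 2*P))
(6*U((2 + 4) + 3, (1 + 0)*5 - 2*6))*(-2) = (6*(2*(2*((2 + 4) + 3) + 3*((1 + 0)*5 - 2*6))/(((2 + 4) + 3) + 2*((1 + 0)*5 - 2*6))))*(-2) = (6*(2*(2*(6 + 3) + 3*(1*5 - 12))/((6 + 3) + 2*(1*5 - 12))))*(-2) = (6*(2*(2*9 + 3*(5 - 12))/(9 + 2*(5 - 12))))*(-2) = (6*(2*(18 + 3*(-7))/(9 + 2*(-7))))*(-2) = (6*(2*(18 - 21)/(9 - 14)))*(-2) = (6*(2*(-3)/(-5)))*(-2) = (6*(2*(-⅕)*(-3)))*(-2) = (6*(6/5))*(-2) = (36/5)*(-2) = -72/5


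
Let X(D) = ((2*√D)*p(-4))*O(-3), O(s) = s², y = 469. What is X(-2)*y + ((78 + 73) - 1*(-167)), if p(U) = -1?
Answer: 318 - 8442*I*√2 ≈ 318.0 - 11939.0*I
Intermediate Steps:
X(D) = -18*√D (X(D) = ((2*√D)*(-1))*(-3)² = -2*√D*9 = -18*√D)
X(-2)*y + ((78 + 73) - 1*(-167)) = -18*I*√2*469 + ((78 + 73) - 1*(-167)) = -18*I*√2*469 + (151 + 167) = -18*I*√2*469 + 318 = -8442*I*√2 + 318 = 318 - 8442*I*√2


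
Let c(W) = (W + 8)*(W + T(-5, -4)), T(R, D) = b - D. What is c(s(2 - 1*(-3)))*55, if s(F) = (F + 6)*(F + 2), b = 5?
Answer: 402050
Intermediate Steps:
T(R, D) = 5 - D
s(F) = (2 + F)*(6 + F) (s(F) = (6 + F)*(2 + F) = (2 + F)*(6 + F))
c(W) = (8 + W)*(9 + W) (c(W) = (W + 8)*(W + (5 - 1*(-4))) = (8 + W)*(W + (5 + 4)) = (8 + W)*(W + 9) = (8 + W)*(9 + W))
c(s(2 - 1*(-3)))*55 = (72 + (12 + (2 - 1*(-3))² + 8*(2 - 1*(-3)))² + 17*(12 + (2 - 1*(-3))² + 8*(2 - 1*(-3))))*55 = (72 + (12 + (2 + 3)² + 8*(2 + 3))² + 17*(12 + (2 + 3)² + 8*(2 + 3)))*55 = (72 + (12 + 5² + 8*5)² + 17*(12 + 5² + 8*5))*55 = (72 + (12 + 25 + 40)² + 17*(12 + 25 + 40))*55 = (72 + 77² + 17*77)*55 = (72 + 5929 + 1309)*55 = 7310*55 = 402050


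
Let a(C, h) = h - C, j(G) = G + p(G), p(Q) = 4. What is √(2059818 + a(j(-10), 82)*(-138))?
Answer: √2047674 ≈ 1431.0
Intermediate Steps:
j(G) = 4 + G (j(G) = G + 4 = 4 + G)
√(2059818 + a(j(-10), 82)*(-138)) = √(2059818 + (82 - (4 - 10))*(-138)) = √(2059818 + (82 - 1*(-6))*(-138)) = √(2059818 + (82 + 6)*(-138)) = √(2059818 + 88*(-138)) = √(2059818 - 12144) = √2047674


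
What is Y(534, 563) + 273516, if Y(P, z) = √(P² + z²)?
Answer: 273516 + 5*√24085 ≈ 2.7429e+5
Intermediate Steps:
Y(534, 563) + 273516 = √(534² + 563²) + 273516 = √(285156 + 316969) + 273516 = √602125 + 273516 = 5*√24085 + 273516 = 273516 + 5*√24085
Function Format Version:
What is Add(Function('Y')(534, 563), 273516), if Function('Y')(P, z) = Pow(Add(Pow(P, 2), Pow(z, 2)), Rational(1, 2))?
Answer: Add(273516, Mul(5, Pow(24085, Rational(1, 2)))) ≈ 2.7429e+5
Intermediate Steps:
Add(Function('Y')(534, 563), 273516) = Add(Pow(Add(Pow(534, 2), Pow(563, 2)), Rational(1, 2)), 273516) = Add(Pow(Add(285156, 316969), Rational(1, 2)), 273516) = Add(Pow(602125, Rational(1, 2)), 273516) = Add(Mul(5, Pow(24085, Rational(1, 2))), 273516) = Add(273516, Mul(5, Pow(24085, Rational(1, 2))))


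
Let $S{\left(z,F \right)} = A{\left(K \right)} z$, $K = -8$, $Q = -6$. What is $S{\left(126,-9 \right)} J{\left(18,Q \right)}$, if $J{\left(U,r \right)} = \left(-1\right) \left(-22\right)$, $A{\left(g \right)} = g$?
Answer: $-22176$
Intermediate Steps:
$S{\left(z,F \right)} = - 8 z$
$J{\left(U,r \right)} = 22$
$S{\left(126,-9 \right)} J{\left(18,Q \right)} = \left(-8\right) 126 \cdot 22 = \left(-1008\right) 22 = -22176$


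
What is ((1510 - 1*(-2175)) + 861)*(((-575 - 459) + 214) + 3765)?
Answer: 13387970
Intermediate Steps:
((1510 - 1*(-2175)) + 861)*(((-575 - 459) + 214) + 3765) = ((1510 + 2175) + 861)*((-1034 + 214) + 3765) = (3685 + 861)*(-820 + 3765) = 4546*2945 = 13387970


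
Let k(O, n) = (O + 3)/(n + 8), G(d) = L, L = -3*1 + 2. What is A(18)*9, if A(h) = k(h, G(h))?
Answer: 27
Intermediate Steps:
L = -1 (L = -3 + 2 = -1)
G(d) = -1
k(O, n) = (3 + O)/(8 + n)
A(h) = 3/7 + h/7 (A(h) = (3 + h)/(8 - 1) = (3 + h)/7 = 3/7 + h/7)
A(18)*9 = (3/7 + (1/7)*18)*9 = (3/7 + 18/7)*9 = 3*9 = 27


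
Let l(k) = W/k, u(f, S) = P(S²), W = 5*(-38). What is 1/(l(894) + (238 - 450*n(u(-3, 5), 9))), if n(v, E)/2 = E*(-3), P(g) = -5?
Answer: 447/10968391 ≈ 4.0753e-5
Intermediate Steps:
W = -190
u(f, S) = -5
n(v, E) = -6*E (n(v, E) = 2*(E*(-3)) = 2*(-3*E) = -6*E)
l(k) = -190/k
1/(l(894) + (238 - 450*n(u(-3, 5), 9))) = 1/(-190/894 + (238 - (-2700)*9)) = 1/(-190*1/894 + (238 - 450*(-54))) = 1/(-95/447 + (238 + 24300)) = 1/(-95/447 + 24538) = 1/(10968391/447) = 447/10968391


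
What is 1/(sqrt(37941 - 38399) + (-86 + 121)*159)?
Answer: 5565/30969683 - I*sqrt(458)/30969683 ≈ 0.00017969 - 6.9103e-7*I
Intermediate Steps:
1/(sqrt(37941 - 38399) + (-86 + 121)*159) = 1/(sqrt(-458) + 35*159) = 1/(I*sqrt(458) + 5565) = 1/(5565 + I*sqrt(458))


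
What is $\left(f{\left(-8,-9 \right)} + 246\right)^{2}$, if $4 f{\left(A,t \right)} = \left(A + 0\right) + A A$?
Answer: $67600$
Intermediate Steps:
$f{\left(A,t \right)} = \frac{A}{4} + \frac{A^{2}}{4}$ ($f{\left(A,t \right)} = \frac{\left(A + 0\right) + A A}{4} = \frac{A + A^{2}}{4} = \frac{A}{4} + \frac{A^{2}}{4}$)
$\left(f{\left(-8,-9 \right)} + 246\right)^{2} = \left(\frac{1}{4} \left(-8\right) \left(1 - 8\right) + 246\right)^{2} = \left(\frac{1}{4} \left(-8\right) \left(-7\right) + 246\right)^{2} = \left(14 + 246\right)^{2} = 260^{2} = 67600$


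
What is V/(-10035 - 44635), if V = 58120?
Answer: -5812/5467 ≈ -1.0631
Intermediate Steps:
V/(-10035 - 44635) = 58120/(-10035 - 44635) = 58120/(-54670) = 58120*(-1/54670) = -5812/5467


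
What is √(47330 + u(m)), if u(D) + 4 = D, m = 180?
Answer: √47506 ≈ 217.96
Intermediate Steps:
u(D) = -4 + D
√(47330 + u(m)) = √(47330 + (-4 + 180)) = √(47330 + 176) = √47506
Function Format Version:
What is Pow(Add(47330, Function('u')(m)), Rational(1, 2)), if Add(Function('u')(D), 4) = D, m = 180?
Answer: Pow(47506, Rational(1, 2)) ≈ 217.96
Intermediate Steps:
Function('u')(D) = Add(-4, D)
Pow(Add(47330, Function('u')(m)), Rational(1, 2)) = Pow(Add(47330, Add(-4, 180)), Rational(1, 2)) = Pow(Add(47330, 176), Rational(1, 2)) = Pow(47506, Rational(1, 2))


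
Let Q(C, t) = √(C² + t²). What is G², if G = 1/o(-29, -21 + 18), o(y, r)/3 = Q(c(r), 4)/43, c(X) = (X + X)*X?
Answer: 1849/3060 ≈ 0.60425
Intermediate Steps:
c(X) = 2*X² (c(X) = (2*X)*X = 2*X²)
o(y, r) = 3*√(16 + 4*r⁴)/43 (o(y, r) = 3*(√((2*r²)² + 4²)/43) = 3*(√(4*r⁴ + 16)*(1/43)) = 3*(√(16 + 4*r⁴)*(1/43)) = 3*(√(16 + 4*r⁴)/43) = 3*√(16 + 4*r⁴)/43)
G = 43*√85/510 (G = 1/(6*√(4 + (-21 + 18)⁴)/43) = 1/(6*√(4 + (-3)⁴)/43) = 1/(6*√(4 + 81)/43) = 1/(6*√85/43) = 43*√85/510 ≈ 0.77733)
G² = (43*√85/510)² = 1849/3060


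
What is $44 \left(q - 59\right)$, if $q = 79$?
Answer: $880$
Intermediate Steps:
$44 \left(q - 59\right) = 44 \left(79 - 59\right) = 44 \cdot 20 = 880$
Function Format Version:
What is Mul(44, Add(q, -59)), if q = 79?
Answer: 880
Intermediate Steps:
Mul(44, Add(q, -59)) = Mul(44, Add(79, -59)) = Mul(44, 20) = 880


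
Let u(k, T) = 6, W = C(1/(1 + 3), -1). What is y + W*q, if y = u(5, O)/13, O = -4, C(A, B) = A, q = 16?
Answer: 58/13 ≈ 4.4615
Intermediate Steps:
W = ¼ (W = 1/(1 + 3) = 1/4 = ¼ ≈ 0.25000)
y = 6/13 ≈ 0.46154
y + W*q = 6/13 + (¼)*16 = 6/13 + 4 = 58/13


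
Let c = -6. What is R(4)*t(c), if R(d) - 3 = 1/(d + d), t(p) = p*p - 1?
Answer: 875/8 ≈ 109.38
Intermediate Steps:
t(p) = -1 + p**2 (t(p) = p**2 - 1 = -1 + p**2)
R(d) = 3 + 1/(2*d) (R(d) = 3 + 1/(d + d) = 3 + 1/(2*d))
R(4)*t(c) = (3 + (1/2)/4)*(-1 + (-6)**2) = (3 + (1/2)*(1/4))*(-1 + 36) = (3 + 1/8)*35 = (25/8)*35 = 875/8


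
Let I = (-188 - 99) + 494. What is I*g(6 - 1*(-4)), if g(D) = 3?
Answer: 621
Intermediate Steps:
I = 207 (I = -287 + 494 = 207)
I*g(6 - 1*(-4)) = 207*3 = 621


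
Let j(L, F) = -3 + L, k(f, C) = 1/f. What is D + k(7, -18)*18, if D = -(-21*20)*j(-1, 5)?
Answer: -11742/7 ≈ -1677.4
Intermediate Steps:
D = -1680 (D = -(-21*20)*(-3 - 1) = -(-420)*(-4) = -1*1680 = -1680)
D + k(7, -18)*18 = -1680 + 18/7 = -11742/7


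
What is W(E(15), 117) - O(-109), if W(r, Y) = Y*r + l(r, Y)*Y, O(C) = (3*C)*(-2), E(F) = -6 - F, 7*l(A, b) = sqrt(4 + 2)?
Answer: -3111 + 117*sqrt(6)/7 ≈ -3070.1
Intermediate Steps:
l(A, b) = sqrt(6)/7 (l(A, b) = sqrt(4 + 2)/7 = sqrt(6)/7)
O(C) = -6*C
W(r, Y) = Y*r + Y*sqrt(6)/7 (W(r, Y) = Y*r + (sqrt(6)/7)*Y = Y*r + Y*sqrt(6)/7)
W(E(15), 117) - O(-109) = (1/7)*117*(sqrt(6) + 7*(-6 - 1*15)) - (-6)*(-109) = (1/7)*117*(sqrt(6) + 7*(-6 - 15)) - 1*654 = (1/7)*117*(sqrt(6) + 7*(-21)) - 654 = (1/7)*117*(sqrt(6) - 147) - 654 = (1/7)*117*(-147 + sqrt(6)) - 654 = (-2457 + 117*sqrt(6)/7) - 654 = -3111 + 117*sqrt(6)/7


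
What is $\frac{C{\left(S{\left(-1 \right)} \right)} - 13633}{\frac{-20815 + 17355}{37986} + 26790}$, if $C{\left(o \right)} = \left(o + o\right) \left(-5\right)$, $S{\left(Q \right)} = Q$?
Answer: $- \frac{258741639}{508820740} \approx -0.50851$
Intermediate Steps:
$C{\left(o \right)} = - 10 o$ ($C{\left(o \right)} = 2 o \left(-5\right) = - 10 o$)
$\frac{C{\left(S{\left(-1 \right)} \right)} - 13633}{\frac{-20815 + 17355}{37986} + 26790} = \frac{\left(-10\right) \left(-1\right) - 13633}{\frac{-20815 + 17355}{37986} + 26790} = \frac{10 - 13633}{\left(-3460\right) \frac{1}{37986} + 26790} = - \frac{13623}{- \frac{1730}{18993} + 26790} = - \frac{13623}{\frac{508820740}{18993}} = \left(-13623\right) \frac{18993}{508820740} = - \frac{258741639}{508820740}$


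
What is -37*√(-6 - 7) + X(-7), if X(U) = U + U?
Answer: -14 - 37*I*√13 ≈ -14.0 - 133.41*I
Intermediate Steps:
X(U) = 2*U
-37*√(-6 - 7) + X(-7) = -37*√(-6 - 7) + 2*(-7) = -37*I*√13 - 14 = -14 - 37*I*√13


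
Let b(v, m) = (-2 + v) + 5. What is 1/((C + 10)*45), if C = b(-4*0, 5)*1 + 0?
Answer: 1/585 ≈ 0.0017094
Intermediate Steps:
b(v, m) = 3 + v
C = 3 (C = (3 - 4*0)*1 + 0 = (3 + 0)*1 + 0 = 3*1 + 0 = 3 + 0 = 3)
1/((C + 10)*45) = 1/((3 + 10)*45) = 1/(13*45) = 1/585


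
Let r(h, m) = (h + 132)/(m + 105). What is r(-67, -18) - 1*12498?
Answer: -1087261/87 ≈ -12497.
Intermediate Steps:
r(h, m) = (132 + h)/(105 + m)
r(-67, -18) - 1*12498 = (132 - 67)/(105 - 18) - 1*12498 = 65/87 - 12498 = -1087261/87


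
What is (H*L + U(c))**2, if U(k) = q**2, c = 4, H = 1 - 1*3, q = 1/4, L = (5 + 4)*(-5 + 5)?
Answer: 1/256 ≈ 0.0039063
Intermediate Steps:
L = 0 (L = 9*0 = 0)
q = 1/4 ≈ 0.25000
H = -2 (H = 1 - 3 = -2)
U(k) = 1/16 (U(k) = (1/4)**2 = 1/16)
(H*L + U(c))**2 = (-2*0 + 1/16)**2 = (0 + 1/16)**2 = (1/16)**2 = 1/256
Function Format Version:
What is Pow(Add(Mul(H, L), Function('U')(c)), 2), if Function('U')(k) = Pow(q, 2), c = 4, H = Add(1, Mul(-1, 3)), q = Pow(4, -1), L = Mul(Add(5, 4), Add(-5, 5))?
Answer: Rational(1, 256) ≈ 0.0039063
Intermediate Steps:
L = 0 (L = Mul(9, 0) = 0)
q = Rational(1, 4) ≈ 0.25000
H = -2 (H = Add(1, -3) = -2)
Function('U')(k) = Rational(1, 16) (Function('U')(k) = Pow(Rational(1, 4), 2) = Rational(1, 16))
Pow(Add(Mul(H, L), Function('U')(c)), 2) = Pow(Add(Mul(-2, 0), Rational(1, 16)), 2) = Pow(Add(0, Rational(1, 16)), 2) = Pow(Rational(1, 16), 2) = Rational(1, 256)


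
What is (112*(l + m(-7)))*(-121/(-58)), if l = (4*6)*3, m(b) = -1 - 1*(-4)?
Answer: 508200/29 ≈ 17524.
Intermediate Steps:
m(b) = 3 (m(b) = -1 + 4 = 3)
l = 72 (l = 24*3 = 72)
(112*(l + m(-7)))*(-121/(-58)) = (112*(72 + 3))*(-121/(-58)) = (112*75)*(-121*(-1/58)) = 8400*(121/58) = 508200/29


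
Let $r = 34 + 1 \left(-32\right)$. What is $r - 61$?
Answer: $-59$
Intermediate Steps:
$r = 2$ ($r = 34 - 32 = 2$)
$r - 61 = 2 - 61 = -59$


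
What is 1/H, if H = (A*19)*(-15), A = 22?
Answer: -1/6270 ≈ -0.00015949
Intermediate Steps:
H = -6270 (H = (22*19)*(-15) = 418*(-15) = -6270)
1/H = 1/(-6270) = -1/6270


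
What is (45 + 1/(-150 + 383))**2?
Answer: 109956196/54289 ≈ 2025.4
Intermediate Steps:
(45 + 1/(-150 + 383))**2 = (45 + 1/233)**2 = (10486/233)**2 = 109956196/54289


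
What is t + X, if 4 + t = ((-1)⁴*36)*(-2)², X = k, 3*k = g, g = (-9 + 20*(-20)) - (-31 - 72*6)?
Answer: 158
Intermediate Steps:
g = 54 (g = (-9 - 400) - (-31 - 432) = -409 - 1*(-463) = -409 + 463 = 54)
k = 18 (k = (⅓)*54 = 18)
X = 18
t = 140 (t = -4 + ((-1)⁴*36)*(-2)² = -4 + (1*36)*4 = -4 + 36*4 = -4 + 144 = 140)
t + X = 140 + 18 = 158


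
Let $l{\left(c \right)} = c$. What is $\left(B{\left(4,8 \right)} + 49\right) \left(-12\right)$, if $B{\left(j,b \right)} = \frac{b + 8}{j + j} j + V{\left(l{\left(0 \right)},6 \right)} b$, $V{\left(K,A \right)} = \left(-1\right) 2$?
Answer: $-492$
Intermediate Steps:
$V{\left(K,A \right)} = -2$
$B{\left(j,b \right)} = 4 - \frac{3 b}{2}$ ($B{\left(j,b \right)} = \frac{b + 8}{j + j} j - 2 b = \frac{8 + b}{2 j} j - 2 b = \left(4 + \frac{b}{2}\right) - 2 b = 4 - \frac{3 b}{2}$)
$\left(B{\left(4,8 \right)} + 49\right) \left(-12\right) = \left(\left(4 - 12\right) + 49\right) \left(-12\right) = \left(-8 + 49\right) \left(-12\right) = 41 \left(-12\right) = -492$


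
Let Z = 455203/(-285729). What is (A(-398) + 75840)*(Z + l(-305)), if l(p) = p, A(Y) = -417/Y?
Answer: -440709978651646/18953357 ≈ -2.3252e+7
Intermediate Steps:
Z = -455203/285729 (Z = 455203*(-1/285729) = -455203/285729 ≈ -1.5931)
(A(-398) + 75840)*(Z + l(-305)) = (-417/(-398) + 75840)*(-455203/285729 - 305) = (-417*(-1/398) + 75840)*(-87602548/285729) = (417/398 + 75840)*(-87602548/285729) = (30184737/398)*(-87602548/285729) = -440709978651646/18953357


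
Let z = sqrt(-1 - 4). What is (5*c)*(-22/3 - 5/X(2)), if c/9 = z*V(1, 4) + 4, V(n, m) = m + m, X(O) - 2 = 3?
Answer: -1500 - 3000*I*sqrt(5) ≈ -1500.0 - 6708.2*I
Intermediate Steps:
X(O) = 5 (X(O) = 2 + 3 = 5)
V(n, m) = 2*m
z = I*sqrt(5) (z = sqrt(-5) = I*sqrt(5) ≈ 2.2361*I)
c = 36 + 72*I*sqrt(5) (c = 9*((I*sqrt(5))*(2*4) + 4) = 9*((I*sqrt(5))*8 + 4) = 9*(8*I*sqrt(5) + 4) = 9*(4 + 8*I*sqrt(5)) = 36 + 72*I*sqrt(5) ≈ 36.0 + 161.0*I)
(5*c)*(-22/3 - 5/X(2)) = (5*(36 + 72*I*sqrt(5)))*(-22/3 - 5/5) = (180 + 360*I*sqrt(5))*(-22*1/3 - 5*1/5) = (180 + 360*I*sqrt(5))*(-22/3 - 1) = (180 + 360*I*sqrt(5))*(-25/3) = -1500 - 3000*I*sqrt(5)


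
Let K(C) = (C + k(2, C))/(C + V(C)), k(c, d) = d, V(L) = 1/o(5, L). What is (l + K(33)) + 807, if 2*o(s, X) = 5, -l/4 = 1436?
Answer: -824149/167 ≈ -4935.0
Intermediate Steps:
l = -5744 (l = -4*1436 = -5744)
o(s, X) = 5/2 (o(s, X) = (½)*5 = 5/2)
V(L) = ⅖ (V(L) = 1/(5/2) = ⅖)
K(C) = 2*C/(⅖ + C) (K(C) = (C + C)/(C + ⅖) = (2*C)/(⅖ + C) = 2*C/(⅖ + C))
(l + K(33)) + 807 = (-5744 + 10*33/(2 + 5*33)) + 807 = (-5744 + 10*33/(2 + 165)) + 807 = (-5744 + 10*33/167) + 807 = (-5744 + 10*33*(1/167)) + 807 = (-5744 + 330/167) + 807 = -958918/167 + 807 = -824149/167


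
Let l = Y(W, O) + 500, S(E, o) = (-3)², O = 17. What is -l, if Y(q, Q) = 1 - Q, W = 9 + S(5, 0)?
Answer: -484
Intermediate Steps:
S(E, o) = 9
W = 18 (W = 9 + 9 = 18)
l = 484 (l = (1 - 1*17) + 500 = (1 - 17) + 500 = -16 + 500 = 484)
-l = -1*484 = -484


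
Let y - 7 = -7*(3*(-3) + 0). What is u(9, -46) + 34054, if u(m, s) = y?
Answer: 34124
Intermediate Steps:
y = 70 (y = 7 - 7*(3*(-3) + 0) = 7 - 7*(-9 + 0) = 7 - 7*(-9) = 7 + 63 = 70)
u(m, s) = 70
u(9, -46) + 34054 = 70 + 34054 = 34124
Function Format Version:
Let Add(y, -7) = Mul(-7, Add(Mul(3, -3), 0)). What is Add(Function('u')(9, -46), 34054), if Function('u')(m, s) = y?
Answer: 34124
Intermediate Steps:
y = 70 (y = Add(7, Mul(-7, Add(Mul(3, -3), 0))) = Add(7, Mul(-7, Add(-9, 0))) = Add(7, Mul(-7, -9)) = Add(7, 63) = 70)
Function('u')(m, s) = 70
Add(Function('u')(9, -46), 34054) = Add(70, 34054) = 34124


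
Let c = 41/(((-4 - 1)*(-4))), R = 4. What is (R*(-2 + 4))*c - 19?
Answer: -13/5 ≈ -2.6000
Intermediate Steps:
c = 41/20 (c = 41/((-5*(-4))) = 41/20 ≈ 2.0500)
(R*(-2 + 4))*c - 19 = (4*(-2 + 4))*(41/20) - 19 = (4*2)*(41/20) - 19 = 8*(41/20) - 19 = 82/5 - 19 = -13/5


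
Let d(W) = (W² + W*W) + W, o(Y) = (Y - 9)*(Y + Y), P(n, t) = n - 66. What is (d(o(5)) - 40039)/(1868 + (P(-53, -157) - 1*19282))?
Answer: 36879/17533 ≈ 2.1034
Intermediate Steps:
P(n, t) = -66 + n
o(Y) = 2*Y*(-9 + Y) (o(Y) = (-9 + Y)*(2*Y) = 2*Y*(-9 + Y))
d(W) = W + 2*W² (d(W) = (W² + W²) + W = 2*W² + W = W + 2*W²)
(d(o(5)) - 40039)/(1868 + (P(-53, -157) - 1*19282)) = ((2*5*(-9 + 5))*(1 + 2*(2*5*(-9 + 5))) - 40039)/(1868 + ((-66 - 53) - 1*19282)) = ((2*5*(-4))*(1 + 2*(2*5*(-4))) - 40039)/(1868 + (-119 - 19282)) = (-40*(1 + 2*(-40)) - 40039)/(1868 - 19401) = (-40*(1 - 80) - 40039)/(-17533) = (-40*(-79) - 40039)*(-1/17533) = (3160 - 40039)*(-1/17533) = -36879*(-1/17533) = 36879/17533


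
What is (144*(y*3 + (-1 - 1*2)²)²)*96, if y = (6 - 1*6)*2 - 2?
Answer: 124416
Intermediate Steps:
y = -2 (y = (6 - 6)*2 - 2 = 0*2 - 2 = 0 - 2 = -2)
(144*(y*3 + (-1 - 1*2)²)²)*96 = (144*(-2*3 + (-1 - 1*2)²)²)*96 = (144*(-6 + (-1 - 2)²)²)*96 = (144*(-6 + (-3)²)²)*96 = (144*(-6 + 9)²)*96 = (144*3²)*96 = (144*9)*96 = 1296*96 = 124416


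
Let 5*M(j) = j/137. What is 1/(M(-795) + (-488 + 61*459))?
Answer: 137/3768848 ≈ 3.6351e-5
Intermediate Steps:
M(j) = j/685 (M(j) = (j/137)/5 = j/685)
1/(M(-795) + (-488 + 61*459)) = 1/((1/685)*(-795) + (-488 + 61*459)) = 1/(-159/137 + (-488 + 27999)) = 1/(-159/137 + 27511) = 1/(3768848/137) = 137/3768848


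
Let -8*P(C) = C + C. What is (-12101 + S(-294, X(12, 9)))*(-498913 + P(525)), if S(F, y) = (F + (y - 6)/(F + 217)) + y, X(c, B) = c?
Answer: 1903348780969/308 ≈ 6.1797e+9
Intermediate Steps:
P(C) = -C/4 (P(C) = -(C + C)/8 = -C/4)
S(F, y) = F + y + (-6 + y)/(217 + F) (S(F, y) = (F + (-6 + y)/(217 + F)) + y = F + y + (-6 + y)/(217 + F))
(-12101 + S(-294, X(12, 9)))*(-498913 + P(525)) = (-12101 + (-6 + (-294)² + 217*(-294) + 218*12 - 294*12)/(217 - 294))*(-498913 - ¼*525) = (-12101 + (-6 + 86436 - 63798 + 2616 - 3528)/(-77))*(-498913 - 525/4) = (-12101 - 1/77*21720)*(-1996177/4) = (-12101 - 21720/77)*(-1996177/4) = -953497/77*(-1996177/4) = 1903348780969/308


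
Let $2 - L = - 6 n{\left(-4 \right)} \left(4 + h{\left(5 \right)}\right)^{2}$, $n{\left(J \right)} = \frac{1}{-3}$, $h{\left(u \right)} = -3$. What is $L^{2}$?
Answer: $0$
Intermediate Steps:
$n{\left(J \right)} = - \frac{1}{3}$
$L = 0$ ($L = 2 - \left(-6\right) \left(- \frac{1}{3}\right) \left(4 - 3\right)^{2} = 2 - 2 \cdot 1^{2} = 2 - 2 \cdot 1 = 2 - 2 = 0$)
$L^{2} = 0^{2} = 0$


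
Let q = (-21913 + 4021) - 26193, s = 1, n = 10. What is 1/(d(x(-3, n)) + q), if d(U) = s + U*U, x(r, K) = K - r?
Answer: -1/43915 ≈ -2.2771e-5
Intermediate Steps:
q = -44085 (q = -17892 - 26193 = -44085)
d(U) = 1 + U² (d(U) = 1 + U*U = 1 + U²)
1/(d(x(-3, n)) + q) = 1/((1 + (10 - 1*(-3))²) - 44085) = 1/((1 + (10 + 3)²) - 44085) = 1/((1 + 13²) - 44085) = 1/((1 + 169) - 44085) = 1/(170 - 44085) = 1/(-43915) = -1/43915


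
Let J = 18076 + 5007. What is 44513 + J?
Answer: 67596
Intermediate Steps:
J = 23083
44513 + J = 44513 + 23083 = 67596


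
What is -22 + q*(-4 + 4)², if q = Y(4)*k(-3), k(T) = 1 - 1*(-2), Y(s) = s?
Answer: -22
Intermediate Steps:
k(T) = 3 (k(T) = 1 + 2 = 3)
q = 12 (q = 4*3 = 12)
-22 + q*(-4 + 4)² = -22 + 12*(-4 + 4)² = -22 + 12*0² = -22 + 12*0 = -22 + 0 = -22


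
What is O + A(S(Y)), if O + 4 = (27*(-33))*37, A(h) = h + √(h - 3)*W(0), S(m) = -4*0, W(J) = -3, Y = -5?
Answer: -32971 - 3*I*√3 ≈ -32971.0 - 5.1962*I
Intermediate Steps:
S(m) = 0
A(h) = h - 3*√(-3 + h) (A(h) = h + √(h - 3)*(-3) = h + √(-3 + h)*(-3) = h - 3*√(-3 + h))
O = -32971 (O = -4 + (27*(-33))*37 = -4 - 891*37 = -4 - 32967 = -32971)
O + A(S(Y)) = -32971 + (0 - 3*√(-3 + 0)) = -32971 + (0 - 3*I*√3) = -32971 - 3*I*√3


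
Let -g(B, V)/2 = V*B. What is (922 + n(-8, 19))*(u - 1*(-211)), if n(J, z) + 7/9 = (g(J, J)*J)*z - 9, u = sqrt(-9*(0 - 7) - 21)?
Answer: 38679254/9 + 183314*sqrt(42)/9 ≈ 4.4297e+6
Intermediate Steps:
g(B, V) = -2*B*V (g(B, V) = -2*V*B = -2*B*V)
u = sqrt(42) (u = sqrt(-9*(-7) - 21) = sqrt(63 - 21) = sqrt(42) ≈ 6.4807)
n(J, z) = -88/9 - 2*z*J**3 (n(J, z) = -7/9 + (((-2*J*J)*J)*z - 9) = -7/9 + (((-2*J**2)*J)*z - 9) = -7/9 + ((-2*J**3)*z - 9) = -7/9 + (-2*z*J**3 - 9) = -7/9 + (-9 - 2*z*J**3) = -88/9 - 2*z*J**3)
(922 + n(-8, 19))*(u - 1*(-211)) = (922 + (-88/9 - 2*19*(-8)**3))*(sqrt(42) - 1*(-211)) = (922 + (-88/9 - 2*19*(-512)))*(sqrt(42) + 211) = (922 + (-88/9 + 19456))*(211 + sqrt(42)) = (922 + 175016/9)*(211 + sqrt(42)) = 183314*(211 + sqrt(42))/9 = 38679254/9 + 183314*sqrt(42)/9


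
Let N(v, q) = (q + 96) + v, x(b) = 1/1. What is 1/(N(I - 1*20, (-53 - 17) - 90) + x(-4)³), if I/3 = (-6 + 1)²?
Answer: -⅛ ≈ -0.12500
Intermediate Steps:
x(b) = 1
I = 75 (I = 3*(-6 + 1)² = 3*(-5)² = 3*25 = 75)
N(v, q) = 96 + q + v (N(v, q) = (96 + q) + v = 96 + q + v)
1/(N(I - 1*20, (-53 - 17) - 90) + x(-4)³) = 1/((96 + ((-53 - 17) - 90) + (75 - 1*20)) + 1³) = 1/((96 + (-70 - 90) + (75 - 20)) + 1) = 1/((96 - 160 + 55) + 1) = 1/(-9 + 1) = 1/(-8) = -⅛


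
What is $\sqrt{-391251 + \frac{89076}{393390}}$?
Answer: $\frac{i \sqrt{186877420519165}}{21855} \approx 625.5 i$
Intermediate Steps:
$\sqrt{-391251 + \frac{89076}{393390}} = \sqrt{-391251 + 89076 \cdot \frac{1}{393390}} = \sqrt{-391251 + \frac{14846}{65565}} = \sqrt{- \frac{25652356969}{65565}} = \frac{i \sqrt{186877420519165}}{21855}$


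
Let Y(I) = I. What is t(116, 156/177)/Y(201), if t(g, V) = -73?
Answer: -73/201 ≈ -0.36318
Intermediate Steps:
t(116, 156/177)/Y(201) = -73/201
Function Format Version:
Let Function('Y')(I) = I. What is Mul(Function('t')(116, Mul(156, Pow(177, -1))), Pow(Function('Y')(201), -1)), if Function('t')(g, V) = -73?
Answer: Rational(-73, 201) ≈ -0.36318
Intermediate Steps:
Mul(Function('t')(116, Mul(156, Pow(177, -1))), Pow(Function('Y')(201), -1)) = Mul(-73, Pow(201, -1)) = Mul(-73, Rational(1, 201)) = Rational(-73, 201)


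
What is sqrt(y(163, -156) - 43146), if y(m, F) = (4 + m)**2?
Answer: I*sqrt(15257) ≈ 123.52*I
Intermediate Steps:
sqrt(y(163, -156) - 43146) = sqrt((4 + 163)**2 - 43146) = sqrt(167**2 - 43146) = sqrt(27889 - 43146) = sqrt(-15257) = I*sqrt(15257)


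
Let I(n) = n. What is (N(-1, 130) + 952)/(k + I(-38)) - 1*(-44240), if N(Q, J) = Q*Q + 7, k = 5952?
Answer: 130818160/2957 ≈ 44240.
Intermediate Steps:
N(Q, J) = 7 + Q² (N(Q, J) = Q² + 7 = 7 + Q²)
(N(-1, 130) + 952)/(k + I(-38)) - 1*(-44240) = ((7 + (-1)²) + 952)/(5952 - 38) - 1*(-44240) = ((7 + 1) + 952)/5914 + 44240 = (8 + 952)*(1/5914) + 44240 = 960*(1/5914) + 44240 = 480/2957 + 44240 = 130818160/2957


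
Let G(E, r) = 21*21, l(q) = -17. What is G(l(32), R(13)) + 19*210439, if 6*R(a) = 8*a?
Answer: 3998782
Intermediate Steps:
R(a) = 4*a/3 (R(a) = (8*a)/6 = 4*a/3)
G(E, r) = 441
G(l(32), R(13)) + 19*210439 = 441 + 19*210439 = 441 + 3998341 = 3998782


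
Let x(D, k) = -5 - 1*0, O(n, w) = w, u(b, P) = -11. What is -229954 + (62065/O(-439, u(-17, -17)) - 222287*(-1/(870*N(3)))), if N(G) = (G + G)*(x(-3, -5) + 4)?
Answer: -13530383137/57420 ≈ -2.3564e+5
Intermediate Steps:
x(D, k) = -5 (x(D, k) = -5 + 0 = -5)
N(G) = -2*G (N(G) = (G + G)*(-5 + 4) = (2*G)*(-1) = -2*G)
-229954 + (62065/O(-439, u(-17, -17)) - 222287*(-1/(870*N(3)))) = -229954 + (62065/(-11) - 222287/((58*(-2*3))*(-15))) = -229954 + (62065*(-1/11) - 222287/((58*(-6))*(-15))) = -229954 + (-62065/11 - 222287/((-348*(-15)))) = -229954 + (-62065/11 - 222287/5220) = -229954 - 326424457/57420 = -13530383137/57420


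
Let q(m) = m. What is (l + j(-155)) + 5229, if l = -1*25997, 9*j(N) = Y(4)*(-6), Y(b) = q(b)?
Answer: -62312/3 ≈ -20771.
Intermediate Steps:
Y(b) = b
j(N) = -8/3 (j(N) = (4*(-6))/9 = (⅑)*(-24) = -8/3)
l = -25997
(l + j(-155)) + 5229 = (-25997 - 8/3) + 5229 = -77999/3 + 5229 = -62312/3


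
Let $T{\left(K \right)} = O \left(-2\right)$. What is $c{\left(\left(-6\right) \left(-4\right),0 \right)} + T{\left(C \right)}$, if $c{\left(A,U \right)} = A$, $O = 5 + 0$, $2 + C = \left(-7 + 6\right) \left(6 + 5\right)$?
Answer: $14$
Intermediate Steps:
$C = -13$ ($C = -2 + \left(-7 + 6\right) \left(6 + 5\right) = -2 - 11 = -13$)
$O = 5$
$T{\left(K \right)} = -10$ ($T{\left(K \right)} = 5 \left(-2\right) = -10$)
$c{\left(\left(-6\right) \left(-4\right),0 \right)} + T{\left(C \right)} = \left(-6\right) \left(-4\right) - 10 = 24 - 10 = 14$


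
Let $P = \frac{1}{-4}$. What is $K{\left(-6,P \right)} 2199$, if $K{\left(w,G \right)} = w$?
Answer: $-13194$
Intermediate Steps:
$P = - \frac{1}{4} \approx -0.25$
$K{\left(-6,P \right)} 2199 = \left(-6\right) 2199 = -13194$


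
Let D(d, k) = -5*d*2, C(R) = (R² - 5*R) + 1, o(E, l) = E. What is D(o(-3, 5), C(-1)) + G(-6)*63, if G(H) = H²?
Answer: 2298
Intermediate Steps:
C(R) = 1 + R² - 5*R
D(d, k) = -10*d
D(o(-3, 5), C(-1)) + G(-6)*63 = -10*(-3) + (-6)²*63 = 30 + 36*63 = 30 + 2268 = 2298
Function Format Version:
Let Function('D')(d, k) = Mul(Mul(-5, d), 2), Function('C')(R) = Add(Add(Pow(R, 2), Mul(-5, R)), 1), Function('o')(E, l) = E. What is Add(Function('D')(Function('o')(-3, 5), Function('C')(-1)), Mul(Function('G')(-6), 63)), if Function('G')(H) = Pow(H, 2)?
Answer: 2298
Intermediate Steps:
Function('C')(R) = Add(1, Pow(R, 2), Mul(-5, R))
Function('D')(d, k) = Mul(-10, d)
Add(Function('D')(Function('o')(-3, 5), Function('C')(-1)), Mul(Function('G')(-6), 63)) = Add(Mul(-10, -3), Mul(Pow(-6, 2), 63)) = Add(30, Mul(36, 63)) = Add(30, 2268) = 2298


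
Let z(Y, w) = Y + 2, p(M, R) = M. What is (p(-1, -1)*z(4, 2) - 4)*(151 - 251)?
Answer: 1000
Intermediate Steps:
z(Y, w) = 2 + Y
(p(-1, -1)*z(4, 2) - 4)*(151 - 251) = (-(2 + 4) - 4)*(151 - 251) = (-1*6 - 4)*(-100) = (-6 - 4)*(-100) = -10*(-100) = 1000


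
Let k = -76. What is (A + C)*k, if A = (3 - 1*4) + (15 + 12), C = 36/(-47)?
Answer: -90136/47 ≈ -1917.8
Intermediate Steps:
C = -36/47 (C = 36*(-1/47) = -36/47 ≈ -0.76596)
A = 26 (A = (3 - 4) + 27 = -1 + 27 = 26)
(A + C)*k = (26 - 36/47)*(-76) = (1186/47)*(-76) = -90136/47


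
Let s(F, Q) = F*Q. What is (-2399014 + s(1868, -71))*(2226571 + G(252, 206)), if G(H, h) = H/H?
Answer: -5636883191224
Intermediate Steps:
G(H, h) = 1
(-2399014 + s(1868, -71))*(2226571 + G(252, 206)) = (-2399014 + 1868*(-71))*(2226571 + 1) = (-2399014 - 132628)*2226572 = -2531642*2226572 = -5636883191224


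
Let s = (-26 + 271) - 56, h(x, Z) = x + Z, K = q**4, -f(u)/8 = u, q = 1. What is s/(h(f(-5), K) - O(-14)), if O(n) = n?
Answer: 189/55 ≈ 3.4364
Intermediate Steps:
f(u) = -8*u
K = 1 (K = 1**4 = 1)
h(x, Z) = Z + x
s = 189 (s = 245 - 56 = 189)
s/(h(f(-5), K) - O(-14)) = 189/((1 - 8*(-5)) - 1*(-14)) = 189/((1 + 40) + 14) = 189/(41 + 14) = 189/55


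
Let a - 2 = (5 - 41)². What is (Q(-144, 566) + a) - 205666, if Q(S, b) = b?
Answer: -203802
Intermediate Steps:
a = 1298 (a = 2 + (5 - 41)² = 2 + (-36)² = 2 + 1296 = 1298)
(Q(-144, 566) + a) - 205666 = (566 + 1298) - 205666 = 1864 - 205666 = -203802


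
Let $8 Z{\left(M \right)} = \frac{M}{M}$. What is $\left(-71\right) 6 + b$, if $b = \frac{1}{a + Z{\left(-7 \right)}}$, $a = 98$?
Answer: $- \frac{334402}{785} \approx -425.99$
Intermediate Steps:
$Z{\left(M \right)} = \frac{1}{8}$ ($Z{\left(M \right)} = \frac{M \frac{1}{M}}{8} = \frac{1}{8} \cdot 1 = \frac{1}{8}$)
$b = \frac{8}{785}$ ($b = \frac{1}{98 + \frac{1}{8}} = \frac{1}{\frac{785}{8}} = \frac{8}{785} \approx 0.010191$)
$\left(-71\right) 6 + b = \left(-71\right) 6 + \frac{8}{785} = -426 + \frac{8}{785} = - \frac{334402}{785}$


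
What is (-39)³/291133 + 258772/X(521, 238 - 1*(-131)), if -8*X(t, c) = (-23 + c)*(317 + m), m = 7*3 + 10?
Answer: -76229878945/4381842783 ≈ -17.397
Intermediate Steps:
m = 31 (m = 21 + 10 = 31)
X(t, c) = 2001/2 - 87*c/2 (X(t, c) = -(-23 + c)*(317 + 31)/8 = -(-23 + c)*348/8 = -(-8004 + 348*c)/8 = 2001/2 - 87*c/2)
(-39)³/291133 + 258772/X(521, 238 - 1*(-131)) = (-39)³/291133 + 258772/(2001/2 - 87*(238 - 1*(-131))/2) = -59319*1/291133 + 258772/(2001/2 - 87*(238 + 131)/2) = -59319/291133 + 258772/(2001/2 - 87/2*369) = -59319/291133 + 258772/(2001/2 - 32103/2) = -59319/291133 + 258772/(-15051) = -59319/291133 + 258772*(-1/15051) = -59319/291133 - 258772/15051 = -76229878945/4381842783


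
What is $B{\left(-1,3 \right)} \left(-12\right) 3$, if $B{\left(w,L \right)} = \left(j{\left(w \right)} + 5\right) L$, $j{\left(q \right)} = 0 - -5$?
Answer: $-1080$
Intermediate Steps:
$j{\left(q \right)} = 5$ ($j{\left(q \right)} = 0 + 5 = 5$)
$B{\left(w,L \right)} = 10 L$ ($B{\left(w,L \right)} = \left(5 + 5\right) L = 10 L$)
$B{\left(-1,3 \right)} \left(-12\right) 3 = 10 \cdot 3 \left(-12\right) 3 = 30 \left(-12\right) 3 = \left(-360\right) 3 = -1080$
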